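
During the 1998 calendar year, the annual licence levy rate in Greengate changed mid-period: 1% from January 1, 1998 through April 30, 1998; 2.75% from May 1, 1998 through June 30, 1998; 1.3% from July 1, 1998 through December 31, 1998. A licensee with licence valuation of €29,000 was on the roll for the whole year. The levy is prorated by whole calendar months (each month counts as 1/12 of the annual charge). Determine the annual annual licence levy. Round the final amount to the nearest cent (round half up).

January 1 – April 30, 1998: 4 months at 1% → €29,000 × 1% × 4/12 = €96.6667
May 1 – June 30, 1998: 2 months at 2.75% → €29,000 × 2.75% × 2/12 = €132.9167
July 1 – December 31, 1998: 6 months at 1.3% → €29,000 × 1.3% × 6/12 = €188.5000
Total = €418.0833

€418.08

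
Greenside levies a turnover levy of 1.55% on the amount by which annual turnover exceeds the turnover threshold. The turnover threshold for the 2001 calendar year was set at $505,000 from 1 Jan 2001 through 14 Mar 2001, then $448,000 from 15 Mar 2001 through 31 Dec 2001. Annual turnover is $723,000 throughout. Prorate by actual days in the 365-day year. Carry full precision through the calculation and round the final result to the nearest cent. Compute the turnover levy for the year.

$4,085.80

1 Jan – 14 Mar 2001: 73 days, exemption $505,000 → ($723,000 − $505,000) × 1.55% × 73/365 = $675.8000
15 Mar – 31 Dec 2001: 292 days, exemption $448,000 → ($723,000 − $448,000) × 1.55% × 292/365 = $3,410.0000
Total = $4,085.8000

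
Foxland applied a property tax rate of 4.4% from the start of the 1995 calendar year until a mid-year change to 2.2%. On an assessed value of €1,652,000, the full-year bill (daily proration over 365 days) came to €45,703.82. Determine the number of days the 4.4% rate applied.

94 days

Let d = days at the first rate; then 365 − d days at the second rate.
€1,652,000 × [4.4%·d + 2.2%·(365−d)] / 365 = €45,703.82
Solving gives d = 94, so the new rate took effect on 5 Apr 1995.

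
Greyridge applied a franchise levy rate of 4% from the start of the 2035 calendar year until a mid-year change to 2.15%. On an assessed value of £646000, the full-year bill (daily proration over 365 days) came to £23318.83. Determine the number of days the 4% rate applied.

288 days

Let d = days at the first rate; then 365 − d days at the second rate.
£646000 × [4%·d + 2.15%·(365−d)] / 365 = £23318.83
Solving gives d = 288, so the new rate took effect on 16 Oct 2035.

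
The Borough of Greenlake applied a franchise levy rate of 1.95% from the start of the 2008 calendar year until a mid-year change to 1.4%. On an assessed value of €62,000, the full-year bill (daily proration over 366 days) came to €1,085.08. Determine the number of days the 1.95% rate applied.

Let d = days at the first rate; then 366 − d days at the second rate.
€62,000 × [1.95%·d + 1.4%·(366−d)] / 366 = €1,085.08
Solving gives d = 233, so the new rate took effect on 21 August 2008.

233 days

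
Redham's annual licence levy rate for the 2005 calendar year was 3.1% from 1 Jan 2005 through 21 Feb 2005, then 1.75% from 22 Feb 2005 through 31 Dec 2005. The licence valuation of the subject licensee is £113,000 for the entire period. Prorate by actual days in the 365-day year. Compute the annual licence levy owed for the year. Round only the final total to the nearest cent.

1 Jan – 21 Feb 2005: 52 days at 3.1% → £113,000 × 3.1% × 52/365 = £499.0575
22 Feb – 31 Dec 2005: 313 days at 1.75% → £113,000 × 1.75% × 313/365 = £1,695.7740
Total = £2,194.8315

£2,194.83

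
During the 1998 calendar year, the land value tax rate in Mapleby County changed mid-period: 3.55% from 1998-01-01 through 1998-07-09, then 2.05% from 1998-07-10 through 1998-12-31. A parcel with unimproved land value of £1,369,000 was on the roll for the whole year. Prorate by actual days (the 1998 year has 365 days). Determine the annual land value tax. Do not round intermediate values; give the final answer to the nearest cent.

£38,753.95

1998-01-01 to 1998-07-09: 190 days at 3.55% → £1,369,000 × 3.55% × 190/365 = £25,298.3699
1998-07-10 to 1998-12-31: 175 days at 2.05% → £1,369,000 × 2.05% × 175/365 = £13,455.5822
Total = £38,753.9521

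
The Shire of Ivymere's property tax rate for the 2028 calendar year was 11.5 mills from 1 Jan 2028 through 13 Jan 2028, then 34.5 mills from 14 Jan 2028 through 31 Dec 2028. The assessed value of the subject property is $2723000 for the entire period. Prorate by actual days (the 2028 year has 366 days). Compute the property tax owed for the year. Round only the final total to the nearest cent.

$91718.97

1 Jan – 13 Jan 2028: 13 days at 11.5 mills → $2723000 × 1.15% × 13/366 = $1112.2637
14 Jan – 31 Dec 2028: 353 days at 34.5 mills → $2723000 × 3.45% × 353/366 = $90606.7090
Total = $91718.9727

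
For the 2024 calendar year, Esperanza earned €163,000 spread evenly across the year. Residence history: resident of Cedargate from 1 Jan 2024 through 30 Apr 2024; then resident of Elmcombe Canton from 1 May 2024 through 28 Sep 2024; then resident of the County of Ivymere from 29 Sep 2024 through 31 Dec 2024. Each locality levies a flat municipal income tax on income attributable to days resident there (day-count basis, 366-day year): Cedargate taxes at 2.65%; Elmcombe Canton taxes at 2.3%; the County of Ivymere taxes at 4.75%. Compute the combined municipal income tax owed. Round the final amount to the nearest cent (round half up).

€4,963.26

Cedargate, 1 Jan – 30 Apr 2024: 121 days → €163,000 × 2.65% × 121/366 = €1,428.0314
Elmcombe Canton, 1 May – 28 Sep 2024: 151 days → €163,000 × 2.3% × 151/366 = €1,546.7186
The County of Ivymere, 29 Sep – 31 Dec 2024: 94 days → €163,000 × 4.75% × 94/366 = €1,988.5109
Total = €4,963.2609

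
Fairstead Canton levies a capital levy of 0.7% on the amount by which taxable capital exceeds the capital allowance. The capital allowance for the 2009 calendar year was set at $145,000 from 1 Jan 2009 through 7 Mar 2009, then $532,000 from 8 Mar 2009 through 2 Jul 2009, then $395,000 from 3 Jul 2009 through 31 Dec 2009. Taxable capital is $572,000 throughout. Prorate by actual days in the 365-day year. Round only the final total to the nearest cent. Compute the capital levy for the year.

$1,248.03

1 Jan – 7 Mar 2009: 66 days, exemption $145,000 → ($572,000 − $145,000) × 0.7% × 66/365 = $540.4767
8 Mar – 2 Jul 2009: 117 days, exemption $532,000 → ($572,000 − $532,000) × 0.7% × 117/365 = $89.7534
3 Jul – 31 Dec 2009: 182 days, exemption $395,000 → ($572,000 − $395,000) × 0.7% × 182/365 = $617.8027
Total = $1,248.0329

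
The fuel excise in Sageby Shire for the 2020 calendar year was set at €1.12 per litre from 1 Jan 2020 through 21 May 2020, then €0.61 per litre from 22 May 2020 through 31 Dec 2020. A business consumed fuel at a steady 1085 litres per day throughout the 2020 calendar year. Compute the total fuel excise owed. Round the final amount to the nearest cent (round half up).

€320,812.80

1 Jan – 21 May 2020: 142 days × 1085 litres/day = 154,070 litres at €1.12/litre → €172,558.40
22 May – 31 Dec 2020: 224 days × 1085 litres/day = 243,040 litres at €0.61/litre → €148,254.40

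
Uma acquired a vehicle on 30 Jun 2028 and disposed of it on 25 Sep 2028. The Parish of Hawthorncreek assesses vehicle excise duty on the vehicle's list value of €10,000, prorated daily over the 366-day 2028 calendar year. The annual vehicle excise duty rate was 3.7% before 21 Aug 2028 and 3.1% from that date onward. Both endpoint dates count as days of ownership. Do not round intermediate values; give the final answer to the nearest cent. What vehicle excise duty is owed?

30 Jun – 20 Aug 2028: 52 days at 3.7% → €10,000 × 3.7% × 52/366 = €52.5683
21 Aug – 25 Sep 2028: 36 days at 3.1% → €10,000 × 3.1% × 36/366 = €30.4918
Total = €83.0601

€83.06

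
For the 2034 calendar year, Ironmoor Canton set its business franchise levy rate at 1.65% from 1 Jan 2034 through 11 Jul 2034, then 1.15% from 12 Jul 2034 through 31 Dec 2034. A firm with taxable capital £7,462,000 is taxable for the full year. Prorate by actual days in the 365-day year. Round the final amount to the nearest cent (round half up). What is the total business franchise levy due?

£105,439.08

1 Jan – 11 Jul 2034: 192 days at 1.65% → £7,462,000 × 1.65% × 192/365 = £64,766.0712
12 Jul – 31 Dec 2034: 173 days at 1.15% → £7,462,000 × 1.15% × 173/365 = £40,673.0110
Total = £105,439.0822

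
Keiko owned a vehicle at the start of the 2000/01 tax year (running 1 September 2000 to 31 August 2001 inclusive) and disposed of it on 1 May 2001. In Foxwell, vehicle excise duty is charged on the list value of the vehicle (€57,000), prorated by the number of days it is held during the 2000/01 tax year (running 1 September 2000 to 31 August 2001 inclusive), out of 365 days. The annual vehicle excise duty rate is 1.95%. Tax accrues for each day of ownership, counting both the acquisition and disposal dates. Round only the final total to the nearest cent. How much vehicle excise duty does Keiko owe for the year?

€739.98

Days held (1 September 2000 – 1 May 2001): 243 out of 365
Tax = €57,000 × 1.95% × 243/365 = €739.9849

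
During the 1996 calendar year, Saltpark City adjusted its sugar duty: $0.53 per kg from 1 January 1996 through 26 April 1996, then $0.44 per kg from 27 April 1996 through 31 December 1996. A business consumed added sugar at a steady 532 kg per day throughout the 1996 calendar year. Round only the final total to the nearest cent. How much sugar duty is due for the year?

$91,275.24

1 January – 26 April 1996: 117 days × 532 kg/day = 62,244 kg at $0.53/kg → $32,989.32
27 April – 31 December 1996: 249 days × 532 kg/day = 132,468 kg at $0.44/kg → $58,285.92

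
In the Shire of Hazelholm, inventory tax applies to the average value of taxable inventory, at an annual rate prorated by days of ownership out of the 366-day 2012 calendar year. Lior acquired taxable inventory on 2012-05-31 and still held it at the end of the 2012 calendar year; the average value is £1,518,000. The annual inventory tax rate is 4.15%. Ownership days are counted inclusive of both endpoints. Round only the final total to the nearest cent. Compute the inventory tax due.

Days held (2012-05-31 to 2012-12-31): 215 out of 366
Tax = £1,518,000 × 4.15% × 215/366 = £37,006.4344

£37,006.43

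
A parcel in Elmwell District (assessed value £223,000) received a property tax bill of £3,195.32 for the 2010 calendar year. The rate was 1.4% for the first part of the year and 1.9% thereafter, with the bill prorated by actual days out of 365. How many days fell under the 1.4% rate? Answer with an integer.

Let d = days at the first rate; then 365 − d days at the second rate.
£223,000 × [1.4%·d + 1.9%·(365−d)] / 365 = £3,195.32
Solving gives d = 341, so the new rate took effect on 8 Dec 2010.

341 days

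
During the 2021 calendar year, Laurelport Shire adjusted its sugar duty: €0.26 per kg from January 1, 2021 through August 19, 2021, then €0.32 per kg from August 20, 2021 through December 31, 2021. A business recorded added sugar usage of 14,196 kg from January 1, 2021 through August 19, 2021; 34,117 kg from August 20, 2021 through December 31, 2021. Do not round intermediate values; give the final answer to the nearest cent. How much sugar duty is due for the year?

January 1 – August 19, 2021: 14,196 kg at €0.26/kg → €3,690.96
August 20 – December 31, 2021: 34,117 kg at €0.32/kg → €10,917.44

€14,608.40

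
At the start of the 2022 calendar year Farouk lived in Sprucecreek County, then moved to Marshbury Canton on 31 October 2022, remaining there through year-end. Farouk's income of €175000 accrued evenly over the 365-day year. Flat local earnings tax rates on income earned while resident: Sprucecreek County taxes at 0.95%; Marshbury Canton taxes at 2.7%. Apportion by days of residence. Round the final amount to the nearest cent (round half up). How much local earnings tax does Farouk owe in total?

€2182.71

Sprucecreek County, 1 January – 30 October 2022: 303 days → €175000 × 0.95% × 303/365 = €1380.1027
Marshbury Canton, 31 October – 31 December 2022: 62 days → €175000 × 2.7% × 62/365 = €802.6027
Total = €2182.7055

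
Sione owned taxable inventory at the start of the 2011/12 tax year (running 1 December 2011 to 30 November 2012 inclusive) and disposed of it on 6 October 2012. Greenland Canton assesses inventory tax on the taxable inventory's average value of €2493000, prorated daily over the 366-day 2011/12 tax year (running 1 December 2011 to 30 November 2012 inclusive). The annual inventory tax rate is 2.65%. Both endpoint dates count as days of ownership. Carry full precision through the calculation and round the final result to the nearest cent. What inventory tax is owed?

€56136.77

Days held (1 December 2011 – 6 October 2012): 311 out of 366
Tax = €2493000 × 2.65% × 311/366 = €56136.7746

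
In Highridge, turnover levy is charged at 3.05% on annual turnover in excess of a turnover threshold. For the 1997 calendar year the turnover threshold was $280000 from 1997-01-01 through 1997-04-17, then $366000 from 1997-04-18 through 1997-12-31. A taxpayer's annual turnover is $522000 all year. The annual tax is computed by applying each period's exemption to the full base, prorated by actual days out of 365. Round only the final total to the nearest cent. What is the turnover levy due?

$5526.93

1997-01-01 to 1997-04-17: 107 days, exemption $280000 → ($522000 − $280000) × 3.05% × 107/365 = $2163.7452
1997-04-18 to 1997-12-31: 258 days, exemption $366000 → ($522000 − $366000) × 3.05% × 258/365 = $3363.1890
Total = $5526.9342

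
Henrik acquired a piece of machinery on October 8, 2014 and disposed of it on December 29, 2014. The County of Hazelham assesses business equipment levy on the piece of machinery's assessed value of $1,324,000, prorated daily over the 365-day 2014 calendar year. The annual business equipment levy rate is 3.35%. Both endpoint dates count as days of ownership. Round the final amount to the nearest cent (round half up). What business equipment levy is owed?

$10,085.98

Days held (October 8 – December 29, 2014): 83 out of 365
Tax = $1,324,000 × 3.35% × 83/365 = $10,085.9781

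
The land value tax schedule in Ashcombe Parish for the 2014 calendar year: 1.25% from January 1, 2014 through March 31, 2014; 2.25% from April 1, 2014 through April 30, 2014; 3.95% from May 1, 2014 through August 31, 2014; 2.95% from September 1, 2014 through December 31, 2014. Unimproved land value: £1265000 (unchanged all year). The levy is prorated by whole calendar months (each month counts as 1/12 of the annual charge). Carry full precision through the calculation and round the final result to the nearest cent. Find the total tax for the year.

January 1 – March 31, 2014: 3 months at 1.25% → £1265000 × 1.25% × 3/12 = £3953.1250
April 1 – April 30, 2014: 1 month at 2.25% → £1265000 × 2.25% × 1/12 = £2371.8750
May 1 – August 31, 2014: 4 months at 3.95% → £1265000 × 3.95% × 4/12 = £16655.8333
September 1 – December 31, 2014: 4 months at 2.95% → £1265000 × 2.95% × 4/12 = £12439.1667
Total = £35420.0000

£35420.00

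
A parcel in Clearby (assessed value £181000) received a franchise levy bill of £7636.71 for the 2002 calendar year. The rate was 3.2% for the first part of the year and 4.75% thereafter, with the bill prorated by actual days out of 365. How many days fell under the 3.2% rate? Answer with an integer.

125 days

Let d = days at the first rate; then 365 − d days at the second rate.
£181000 × [3.2%·d + 4.75%·(365−d)] / 365 = £7636.71
Solving gives d = 125, so the new rate took effect on 6 May 2002.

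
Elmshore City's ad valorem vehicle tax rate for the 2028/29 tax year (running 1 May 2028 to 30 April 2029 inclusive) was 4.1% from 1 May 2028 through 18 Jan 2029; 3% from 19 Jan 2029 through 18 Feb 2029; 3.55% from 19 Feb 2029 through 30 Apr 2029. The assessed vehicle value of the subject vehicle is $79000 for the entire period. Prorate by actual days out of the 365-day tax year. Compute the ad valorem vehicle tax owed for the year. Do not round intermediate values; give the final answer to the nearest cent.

$3080.68

1 May 2028 – 18 Jan 2029: 263 days at 4.1% → $79000 × 4.1% × 263/365 = $2333.8548
19 Jan – 18 Feb 2029: 31 days at 3% → $79000 × 3% × 31/365 = $201.2877
19 Feb – 30 Apr 2029: 71 days at 3.55% → $79000 × 3.55% × 71/365 = $545.5329
Total = $3080.6753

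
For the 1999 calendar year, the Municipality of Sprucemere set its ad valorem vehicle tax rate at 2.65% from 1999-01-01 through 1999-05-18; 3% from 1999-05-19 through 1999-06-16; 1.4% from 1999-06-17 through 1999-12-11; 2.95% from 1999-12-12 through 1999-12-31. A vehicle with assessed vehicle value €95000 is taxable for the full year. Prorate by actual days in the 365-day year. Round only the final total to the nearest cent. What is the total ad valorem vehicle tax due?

1999-01-01 to 1999-05-18: 138 days at 2.65% → €95000 × 2.65% × 138/365 = €951.8219
1999-05-19 to 1999-06-16: 29 days at 3% → €95000 × 3% × 29/365 = €226.4384
1999-06-17 to 1999-12-11: 178 days at 1.4% → €95000 × 1.4% × 178/365 = €648.6027
1999-12-12 to 1999-12-31: 20 days at 2.95% → €95000 × 2.95% × 20/365 = €153.5616
Total = €1980.4247

€1980.42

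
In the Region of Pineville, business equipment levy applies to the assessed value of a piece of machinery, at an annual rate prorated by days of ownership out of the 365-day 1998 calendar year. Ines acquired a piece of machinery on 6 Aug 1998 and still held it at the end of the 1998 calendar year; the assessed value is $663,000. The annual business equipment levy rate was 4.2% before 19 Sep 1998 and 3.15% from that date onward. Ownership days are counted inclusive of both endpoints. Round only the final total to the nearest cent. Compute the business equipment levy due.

$9,307.43

6 Aug – 18 Sep 1998: 44 days at 4.2% → $663,000 × 4.2% × 44/365 = $3,356.7781
19 Sep – 31 Dec 1998: 104 days at 3.15% → $663,000 × 3.15% × 104/365 = $5,950.6521
Total = $9,307.4301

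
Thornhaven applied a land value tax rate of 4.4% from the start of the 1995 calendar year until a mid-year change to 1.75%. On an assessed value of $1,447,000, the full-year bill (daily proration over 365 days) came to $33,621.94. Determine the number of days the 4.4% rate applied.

Let d = days at the first rate; then 365 − d days at the second rate.
$1,447,000 × [4.4%·d + 1.75%·(365−d)] / 365 = $33,621.94
Solving gives d = 79, so the new rate took effect on 21 Mar 1995.

79 days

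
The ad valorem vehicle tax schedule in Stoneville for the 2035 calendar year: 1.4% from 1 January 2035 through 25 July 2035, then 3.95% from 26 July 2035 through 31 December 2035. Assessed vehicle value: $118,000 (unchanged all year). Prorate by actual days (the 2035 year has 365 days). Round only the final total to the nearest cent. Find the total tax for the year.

1 January – 25 July 2035: 206 days at 1.4% → $118,000 × 1.4% × 206/365 = $932.3616
26 July – 31 December 2035: 159 days at 3.95% → $118,000 × 3.95% × 159/365 = $2,030.4082
Total = $2,962.7699

$2,962.77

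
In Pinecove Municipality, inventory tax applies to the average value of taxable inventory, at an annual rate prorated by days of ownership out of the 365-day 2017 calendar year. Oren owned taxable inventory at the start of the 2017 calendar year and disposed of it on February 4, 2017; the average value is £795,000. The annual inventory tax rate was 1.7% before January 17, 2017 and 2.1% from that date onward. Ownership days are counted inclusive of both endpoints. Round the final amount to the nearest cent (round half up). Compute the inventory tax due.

January 1 – January 16, 2017: 16 days at 1.7% → £795,000 × 1.7% × 16/365 = £592.4384
January 17 – February 4, 2017: 19 days at 2.1% → £795,000 × 2.1% × 19/365 = £869.0548
Total = £1,461.4932

£1,461.49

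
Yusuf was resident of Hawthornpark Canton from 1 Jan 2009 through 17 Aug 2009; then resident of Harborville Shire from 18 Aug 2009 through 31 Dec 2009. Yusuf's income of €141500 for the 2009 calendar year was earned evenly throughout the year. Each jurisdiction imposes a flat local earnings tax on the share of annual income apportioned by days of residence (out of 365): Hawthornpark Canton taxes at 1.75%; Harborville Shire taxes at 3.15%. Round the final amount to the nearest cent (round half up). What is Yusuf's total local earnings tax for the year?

€3214.38

Hawthornpark Canton, 1 Jan – 17 Aug 2009: 229 days → €141500 × 1.75% × 229/365 = €1553.5925
Harborville Shire, 18 Aug – 31 Dec 2009: 136 days → €141500 × 3.15% × 136/365 = €1660.7836
Total = €3214.3760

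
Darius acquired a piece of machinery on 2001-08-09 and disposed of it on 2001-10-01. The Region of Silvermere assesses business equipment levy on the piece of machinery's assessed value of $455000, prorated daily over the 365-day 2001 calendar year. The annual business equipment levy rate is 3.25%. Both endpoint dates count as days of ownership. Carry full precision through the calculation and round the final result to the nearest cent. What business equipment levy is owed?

Days held (2001-08-09 to 2001-10-01): 54 out of 365
Tax = $455000 × 3.25% × 54/365 = $2187.7397

$2187.74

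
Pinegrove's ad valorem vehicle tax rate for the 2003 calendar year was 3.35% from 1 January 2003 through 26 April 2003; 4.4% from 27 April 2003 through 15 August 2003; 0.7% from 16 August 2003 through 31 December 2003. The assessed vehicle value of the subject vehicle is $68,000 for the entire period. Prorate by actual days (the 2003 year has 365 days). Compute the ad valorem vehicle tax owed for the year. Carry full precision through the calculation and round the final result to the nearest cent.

$1,813.83

1 January – 26 April 2003: 116 days at 3.35% → $68,000 × 3.35% × 116/365 = $723.9671
27 April – 15 August 2003: 111 days at 4.4% → $68,000 × 4.4% × 111/365 = $909.8959
16 August – 31 December 2003: 138 days at 0.7% → $68,000 × 0.7% × 138/365 = $179.9671
Total = $1,813.8301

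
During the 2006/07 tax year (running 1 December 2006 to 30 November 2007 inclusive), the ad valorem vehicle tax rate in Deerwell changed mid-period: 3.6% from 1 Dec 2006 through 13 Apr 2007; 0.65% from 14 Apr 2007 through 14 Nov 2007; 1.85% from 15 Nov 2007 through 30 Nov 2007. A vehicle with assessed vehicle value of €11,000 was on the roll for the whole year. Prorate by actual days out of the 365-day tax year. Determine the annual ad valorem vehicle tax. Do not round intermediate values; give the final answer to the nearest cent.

1 Dec 2006 – 13 Apr 2007: 134 days at 3.6% → €11,000 × 3.6% × 134/365 = €145.3808
14 Apr – 14 Nov 2007: 215 days at 0.65% → €11,000 × 0.65% × 215/365 = €42.1164
15 Nov – 30 Nov 2007: 16 days at 1.85% → €11,000 × 1.85% × 16/365 = €8.9205
Total = €196.4178

€196.42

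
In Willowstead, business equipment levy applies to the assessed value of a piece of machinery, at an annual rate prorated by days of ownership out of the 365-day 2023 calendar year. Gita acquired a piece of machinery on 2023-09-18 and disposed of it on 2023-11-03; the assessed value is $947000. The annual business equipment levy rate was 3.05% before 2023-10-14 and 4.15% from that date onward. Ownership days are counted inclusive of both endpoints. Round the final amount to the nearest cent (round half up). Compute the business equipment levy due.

2023-09-18 to 2023-10-13: 26 days at 3.05% → $947000 × 3.05% × 26/365 = $2057.4548
2023-10-14 to 2023-11-03: 21 days at 4.15% → $947000 × 4.15% × 21/365 = $2261.1247
Total = $4318.5795

$4318.58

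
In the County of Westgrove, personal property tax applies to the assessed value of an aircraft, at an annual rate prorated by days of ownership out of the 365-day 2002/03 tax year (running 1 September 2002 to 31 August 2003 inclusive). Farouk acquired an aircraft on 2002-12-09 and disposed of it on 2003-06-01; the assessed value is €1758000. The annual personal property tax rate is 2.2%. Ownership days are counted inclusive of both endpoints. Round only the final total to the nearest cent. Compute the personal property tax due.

Days held (2002-12-09 to 2003-06-01): 175 out of 365
Tax = €1758000 × 2.2% × 175/365 = €18543.2877

€18543.29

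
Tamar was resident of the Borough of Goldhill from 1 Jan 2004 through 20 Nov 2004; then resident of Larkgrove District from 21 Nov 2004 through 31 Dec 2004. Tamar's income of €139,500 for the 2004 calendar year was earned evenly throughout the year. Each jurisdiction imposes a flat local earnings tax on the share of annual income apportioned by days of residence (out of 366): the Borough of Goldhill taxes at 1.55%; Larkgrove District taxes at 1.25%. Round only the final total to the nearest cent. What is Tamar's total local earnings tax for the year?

The Borough of Goldhill, 1 Jan – 20 Nov 2004: 325 days → €139,500 × 1.55% × 325/366 = €1,920.0307
Larkgrove District, 21 Nov – 31 Dec 2004: 41 days → €139,500 × 1.25% × 41/366 = €195.3381
Total = €2,115.3689

€2,115.37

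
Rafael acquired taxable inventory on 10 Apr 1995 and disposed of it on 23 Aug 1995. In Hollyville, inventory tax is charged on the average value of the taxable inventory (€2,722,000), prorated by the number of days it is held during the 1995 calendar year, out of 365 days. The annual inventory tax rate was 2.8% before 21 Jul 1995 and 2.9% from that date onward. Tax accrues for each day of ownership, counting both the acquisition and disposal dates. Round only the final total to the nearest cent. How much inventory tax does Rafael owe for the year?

€28,651.85

10 Apr – 20 Jul 1995: 102 days at 2.8% → €2,722,000 × 2.8% × 102/365 = €21,298.7178
21 Jul – 23 Aug 1995: 34 days at 2.9% → €2,722,000 × 2.9% × 34/365 = €7,353.1288
Total = €28,651.8466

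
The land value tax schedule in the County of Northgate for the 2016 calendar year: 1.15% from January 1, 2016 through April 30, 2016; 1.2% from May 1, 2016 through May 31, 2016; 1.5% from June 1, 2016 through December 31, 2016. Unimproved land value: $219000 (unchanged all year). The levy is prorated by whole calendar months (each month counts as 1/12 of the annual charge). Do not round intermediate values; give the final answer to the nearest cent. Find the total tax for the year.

January 1 – April 30, 2016: 4 months at 1.15% → $219000 × 1.15% × 4/12 = $839.5000
May 1 – May 31, 2016: 1 month at 1.2% → $219000 × 1.2% × 1/12 = $219.0000
June 1 – December 31, 2016: 7 months at 1.5% → $219000 × 1.5% × 7/12 = $1916.2500
Total = $2974.7500

$2974.75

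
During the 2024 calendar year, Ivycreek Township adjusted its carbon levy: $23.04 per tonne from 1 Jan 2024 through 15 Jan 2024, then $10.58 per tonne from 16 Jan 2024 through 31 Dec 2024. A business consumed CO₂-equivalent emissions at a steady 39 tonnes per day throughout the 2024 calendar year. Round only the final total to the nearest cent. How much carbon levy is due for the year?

$158,308.02

1 Jan – 15 Jan 2024: 15 days × 39 tonnes/day = 585 tonnes at $23.04/tonne → $13,478.40
16 Jan – 31 Dec 2024: 351 days × 39 tonnes/day = 13,689 tonnes at $10.58/tonne → $144,829.62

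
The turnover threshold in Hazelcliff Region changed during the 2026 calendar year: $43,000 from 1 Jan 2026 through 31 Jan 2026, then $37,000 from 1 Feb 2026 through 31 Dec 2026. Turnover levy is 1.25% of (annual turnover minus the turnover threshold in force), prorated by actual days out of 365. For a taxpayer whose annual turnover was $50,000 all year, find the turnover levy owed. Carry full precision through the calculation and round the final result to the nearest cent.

$156.13

1 Jan – 31 Jan 2026: 31 days, exemption $43,000 → ($50,000 − $43,000) × 1.25% × 31/365 = $7.4315
1 Feb – 31 Dec 2026: 334 days, exemption $37,000 → ($50,000 − $37,000) × 1.25% × 334/365 = $148.6986
Total = $156.1301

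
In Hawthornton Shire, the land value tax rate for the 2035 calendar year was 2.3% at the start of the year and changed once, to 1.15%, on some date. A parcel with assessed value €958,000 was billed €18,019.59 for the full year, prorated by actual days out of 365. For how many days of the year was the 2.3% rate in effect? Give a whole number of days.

232 days

Let d = days at the first rate; then 365 − d days at the second rate.
€958,000 × [2.3%·d + 1.15%·(365−d)] / 365 = €18,019.59
Solving gives d = 232, so the new rate took effect on 21 August 2035.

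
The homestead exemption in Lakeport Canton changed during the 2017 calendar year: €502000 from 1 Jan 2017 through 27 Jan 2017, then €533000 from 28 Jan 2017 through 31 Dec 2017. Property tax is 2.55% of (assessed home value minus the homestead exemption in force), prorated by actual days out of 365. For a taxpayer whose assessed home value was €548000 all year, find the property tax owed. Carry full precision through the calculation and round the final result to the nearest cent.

€440.98

1 Jan – 27 Jan 2017: 27 days, exemption €502000 → (€548000 − €502000) × 2.55% × 27/365 = €86.7699
28 Jan – 31 Dec 2017: 338 days, exemption €533000 → (€548000 − €533000) × 2.55% × 338/365 = €354.2055
Total = €440.9753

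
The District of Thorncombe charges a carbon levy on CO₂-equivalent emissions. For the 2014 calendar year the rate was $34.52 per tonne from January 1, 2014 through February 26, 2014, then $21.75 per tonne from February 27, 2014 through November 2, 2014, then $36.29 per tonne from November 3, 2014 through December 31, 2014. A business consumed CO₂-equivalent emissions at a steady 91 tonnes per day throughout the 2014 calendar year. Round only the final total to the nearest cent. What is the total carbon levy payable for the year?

January 1 – February 26, 2014: 57 days × 91 tonnes/day = 5,187 tonnes at $34.52/tonne → $179,055.24
February 27 – November 2, 2014: 249 days × 91 tonnes/day = 22,659 tonnes at $21.75/tonne → $492,833.25
November 3 – December 31, 2014: 59 days × 91 tonnes/day = 5,369 tonnes at $36.29/tonne → $194,841.01

$866,729.50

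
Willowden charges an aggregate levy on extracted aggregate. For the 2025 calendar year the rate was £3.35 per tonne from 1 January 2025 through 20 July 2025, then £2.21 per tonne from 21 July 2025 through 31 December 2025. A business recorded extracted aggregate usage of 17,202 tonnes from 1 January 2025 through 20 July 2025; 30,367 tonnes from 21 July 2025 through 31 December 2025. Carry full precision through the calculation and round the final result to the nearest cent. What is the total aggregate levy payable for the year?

1 January – 20 July 2025: 17,202 tonnes at £3.35/tonne → £57,626.70
21 July – 31 December 2025: 30,367 tonnes at £2.21/tonne → £67,111.07

£124,737.77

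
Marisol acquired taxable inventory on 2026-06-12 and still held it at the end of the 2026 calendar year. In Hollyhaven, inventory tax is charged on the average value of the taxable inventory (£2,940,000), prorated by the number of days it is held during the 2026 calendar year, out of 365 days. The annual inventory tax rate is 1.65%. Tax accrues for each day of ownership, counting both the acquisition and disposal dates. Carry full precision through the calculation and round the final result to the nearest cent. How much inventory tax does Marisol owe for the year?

£26,979.53

Days held (2026-06-12 to 2026-12-31): 203 out of 365
Tax = £2,940,000 × 1.65% × 203/365 = £26,979.5342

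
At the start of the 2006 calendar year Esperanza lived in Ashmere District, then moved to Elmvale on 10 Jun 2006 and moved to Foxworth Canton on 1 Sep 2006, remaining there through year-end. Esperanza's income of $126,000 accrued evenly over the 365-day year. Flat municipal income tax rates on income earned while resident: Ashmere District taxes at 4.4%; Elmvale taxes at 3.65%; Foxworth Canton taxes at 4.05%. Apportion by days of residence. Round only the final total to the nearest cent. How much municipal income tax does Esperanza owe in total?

$5,181.71

Ashmere District, 1 Jan – 9 Jun 2006: 160 days → $126,000 × 4.4% × 160/365 = $2,430.2466
Elmvale, 10 Jun – 31 Aug 2006: 83 days → $126,000 × 3.65% × 83/365 = $1,045.8000
Foxworth Canton, 1 Sep – 31 Dec 2006: 122 days → $126,000 × 4.05% × 122/365 = $1,705.6603
Total = $5,181.7068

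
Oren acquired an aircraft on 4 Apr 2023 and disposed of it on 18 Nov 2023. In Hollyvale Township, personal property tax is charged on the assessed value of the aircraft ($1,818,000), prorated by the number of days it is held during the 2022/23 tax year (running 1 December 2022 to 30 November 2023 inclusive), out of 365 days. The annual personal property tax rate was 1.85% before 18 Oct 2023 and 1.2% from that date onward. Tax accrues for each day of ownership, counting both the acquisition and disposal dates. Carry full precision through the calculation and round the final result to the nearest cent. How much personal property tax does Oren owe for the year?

$20,065.24

4 Apr – 17 Oct 2023: 197 days at 1.85% → $1,818,000 × 1.85% × 197/365 = $18,152.6055
18 Oct – 18 Nov 2023: 32 days at 1.2% → $1,818,000 × 1.2% × 32/365 = $1,912.6356
Total = $20,065.2411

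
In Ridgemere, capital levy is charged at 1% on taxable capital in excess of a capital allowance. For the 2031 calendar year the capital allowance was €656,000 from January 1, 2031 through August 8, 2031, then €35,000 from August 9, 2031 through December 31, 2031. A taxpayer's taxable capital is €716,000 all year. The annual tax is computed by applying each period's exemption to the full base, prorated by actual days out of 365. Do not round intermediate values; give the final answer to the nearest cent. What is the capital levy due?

€3,066.99

January 1 – August 8, 2031: 220 days, exemption €656,000 → (€716,000 − €656,000) × 1% × 220/365 = €361.6438
August 9 – December 31, 2031: 145 days, exemption €35,000 → (€716,000 − €35,000) × 1% × 145/365 = €2,705.3425
Total = €3,066.9863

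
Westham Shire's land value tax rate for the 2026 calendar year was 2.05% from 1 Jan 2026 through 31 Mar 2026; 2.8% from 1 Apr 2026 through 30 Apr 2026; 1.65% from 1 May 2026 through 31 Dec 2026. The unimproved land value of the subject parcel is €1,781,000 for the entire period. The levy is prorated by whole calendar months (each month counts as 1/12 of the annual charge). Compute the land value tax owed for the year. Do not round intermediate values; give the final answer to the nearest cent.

€32,874.29

1 Jan – 31 Mar 2026: 3 months at 2.05% → €1,781,000 × 2.05% × 3/12 = €9,127.6250
1 Apr – 30 Apr 2026: 1 month at 2.8% → €1,781,000 × 2.8% × 1/12 = €4,155.6667
1 May – 31 Dec 2026: 8 months at 1.65% → €1,781,000 × 1.65% × 8/12 = €19,591.0000
Total = €32,874.2917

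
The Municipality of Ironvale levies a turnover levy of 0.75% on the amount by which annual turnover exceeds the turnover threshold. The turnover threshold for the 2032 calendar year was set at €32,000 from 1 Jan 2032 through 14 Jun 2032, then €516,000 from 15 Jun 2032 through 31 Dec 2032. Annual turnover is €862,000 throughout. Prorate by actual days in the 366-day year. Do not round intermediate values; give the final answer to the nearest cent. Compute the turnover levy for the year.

€4,241.39

1 Jan – 14 Jun 2032: 166 days, exemption €32,000 → (€862,000 − €32,000) × 0.75% × 166/366 = €2,823.3607
15 Jun – 31 Dec 2032: 200 days, exemption €516,000 → (€862,000 − €516,000) × 0.75% × 200/366 = €1,418.0328
Total = €4,241.3934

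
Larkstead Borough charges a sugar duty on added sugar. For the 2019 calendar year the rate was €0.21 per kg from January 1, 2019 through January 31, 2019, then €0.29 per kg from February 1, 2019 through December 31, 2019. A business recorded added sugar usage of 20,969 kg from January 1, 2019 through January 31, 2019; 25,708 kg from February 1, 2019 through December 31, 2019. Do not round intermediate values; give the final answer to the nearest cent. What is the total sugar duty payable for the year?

€11,858.81

January 1 – January 31, 2019: 20,969 kg at €0.21/kg → €4,403.49
February 1 – December 31, 2019: 25,708 kg at €0.29/kg → €7,455.32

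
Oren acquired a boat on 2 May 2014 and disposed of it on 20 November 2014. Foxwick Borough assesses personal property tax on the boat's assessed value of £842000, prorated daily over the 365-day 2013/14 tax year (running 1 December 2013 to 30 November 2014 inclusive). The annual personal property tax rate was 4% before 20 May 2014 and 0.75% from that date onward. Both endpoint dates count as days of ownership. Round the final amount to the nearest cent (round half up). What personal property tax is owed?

2 May – 19 May 2014: 18 days at 4% → £842000 × 4% × 18/365 = £1660.9315
20 May – 20 November 2014: 185 days at 0.75% → £842000 × 0.75% × 185/365 = £3200.7534
Total = £4861.6849

£4861.68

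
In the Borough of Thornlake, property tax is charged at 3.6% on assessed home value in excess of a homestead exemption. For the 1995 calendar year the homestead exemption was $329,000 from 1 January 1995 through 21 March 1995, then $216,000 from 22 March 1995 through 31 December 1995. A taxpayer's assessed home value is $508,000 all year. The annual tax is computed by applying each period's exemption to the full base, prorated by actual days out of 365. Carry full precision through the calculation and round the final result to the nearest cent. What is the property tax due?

1 January – 21 March 1995: 80 days, exemption $329,000 → ($508,000 − $329,000) × 3.6% × 80/365 = $1,412.3836
22 March – 31 December 1995: 285 days, exemption $216,000 → ($508,000 − $216,000) × 3.6% × 285/365 = $8,208.0000
Total = $9,620.3836

$9,620.38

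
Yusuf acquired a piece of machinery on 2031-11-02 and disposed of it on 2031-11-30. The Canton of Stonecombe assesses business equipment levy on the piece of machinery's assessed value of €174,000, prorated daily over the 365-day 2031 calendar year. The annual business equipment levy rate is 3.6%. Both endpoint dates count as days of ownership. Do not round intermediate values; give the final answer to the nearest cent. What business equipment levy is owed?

Days held (2031-11-02 to 2031-11-30): 29 out of 365
Tax = €174,000 × 3.6% × 29/365 = €497.6877

€497.69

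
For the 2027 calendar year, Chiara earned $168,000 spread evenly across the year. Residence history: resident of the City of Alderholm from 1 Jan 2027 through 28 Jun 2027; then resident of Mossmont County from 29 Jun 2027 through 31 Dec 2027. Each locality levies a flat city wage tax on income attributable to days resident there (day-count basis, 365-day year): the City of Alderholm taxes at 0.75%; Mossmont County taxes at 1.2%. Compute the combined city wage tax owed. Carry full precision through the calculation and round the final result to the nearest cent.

The City of Alderholm, 1 Jan – 28 Jun 2027: 179 days → $168,000 × 0.75% × 179/365 = $617.9178
Mossmont County, 29 Jun – 31 Dec 2027: 186 days → $168,000 × 1.2% × 186/365 = $1,027.3315
Total = $1,645.2493

$1,645.25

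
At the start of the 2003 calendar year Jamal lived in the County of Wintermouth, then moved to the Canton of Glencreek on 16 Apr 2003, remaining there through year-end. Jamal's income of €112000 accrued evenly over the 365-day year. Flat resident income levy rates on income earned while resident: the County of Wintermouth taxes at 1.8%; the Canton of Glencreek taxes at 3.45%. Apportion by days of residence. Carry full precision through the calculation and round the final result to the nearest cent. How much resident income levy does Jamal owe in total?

The County of Wintermouth, 1 Jan – 15 Apr 2003: 105 days → €112000 × 1.8% × 105/365 = €579.9452
The Canton of Glencreek, 16 Apr – 31 Dec 2003: 260 days → €112000 × 3.45% × 260/365 = €2752.4384
Total = €3332.3836

€3332.38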